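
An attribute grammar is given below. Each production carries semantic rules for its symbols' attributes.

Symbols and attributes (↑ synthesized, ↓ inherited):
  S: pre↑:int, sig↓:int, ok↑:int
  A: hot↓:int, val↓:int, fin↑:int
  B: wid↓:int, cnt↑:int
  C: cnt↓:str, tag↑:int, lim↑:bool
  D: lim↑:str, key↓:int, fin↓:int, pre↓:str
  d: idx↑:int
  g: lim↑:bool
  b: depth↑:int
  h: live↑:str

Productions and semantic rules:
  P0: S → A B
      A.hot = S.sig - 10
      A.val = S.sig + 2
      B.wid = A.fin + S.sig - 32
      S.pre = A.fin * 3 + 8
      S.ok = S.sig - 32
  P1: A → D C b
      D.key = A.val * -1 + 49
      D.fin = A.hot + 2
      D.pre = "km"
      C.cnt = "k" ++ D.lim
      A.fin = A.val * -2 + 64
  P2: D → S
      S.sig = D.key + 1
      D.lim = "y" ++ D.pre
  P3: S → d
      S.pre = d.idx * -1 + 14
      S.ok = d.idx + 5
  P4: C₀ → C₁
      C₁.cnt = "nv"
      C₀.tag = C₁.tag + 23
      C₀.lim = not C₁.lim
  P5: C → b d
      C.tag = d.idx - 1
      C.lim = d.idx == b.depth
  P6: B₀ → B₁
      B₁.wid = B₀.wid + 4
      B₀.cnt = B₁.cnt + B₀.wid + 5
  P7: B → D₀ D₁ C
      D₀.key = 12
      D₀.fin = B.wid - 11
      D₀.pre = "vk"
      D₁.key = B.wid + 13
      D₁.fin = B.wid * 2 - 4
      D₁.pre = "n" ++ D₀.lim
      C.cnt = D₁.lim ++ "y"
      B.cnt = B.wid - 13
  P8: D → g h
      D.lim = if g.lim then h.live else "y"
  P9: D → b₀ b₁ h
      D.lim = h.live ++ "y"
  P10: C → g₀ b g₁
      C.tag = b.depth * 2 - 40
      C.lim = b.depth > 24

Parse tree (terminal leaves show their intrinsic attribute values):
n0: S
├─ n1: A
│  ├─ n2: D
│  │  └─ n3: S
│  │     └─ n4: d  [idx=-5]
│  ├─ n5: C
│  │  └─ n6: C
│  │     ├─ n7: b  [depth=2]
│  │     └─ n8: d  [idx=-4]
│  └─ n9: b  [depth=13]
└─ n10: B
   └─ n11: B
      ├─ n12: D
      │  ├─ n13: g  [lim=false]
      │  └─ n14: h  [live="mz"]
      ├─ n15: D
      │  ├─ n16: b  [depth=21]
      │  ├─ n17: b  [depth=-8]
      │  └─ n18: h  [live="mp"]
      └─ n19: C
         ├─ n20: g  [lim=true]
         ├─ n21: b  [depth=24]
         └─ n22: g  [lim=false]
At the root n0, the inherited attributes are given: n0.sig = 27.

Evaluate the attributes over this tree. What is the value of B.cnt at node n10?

1. n0.sig = 27  [given at root]
2. n1.hot = 17  [S.sig - 10]
3. n1.val = 29  [S.sig + 2]
4. n2.key = 20  [A.val * -1 + 49]
5. n2.fin = 19  [A.hot + 2]
6. n2.pre = "km"  ["km"]
7. n3.sig = 21  [D.key + 1]
8. n4.idx = -5  [terminal]
9. n3.pre = 19  [d.idx * -1 + 14]
10. n3.ok = 0  [d.idx + 5]
11. n2.lim = "ykm"  ["y" ++ D.pre]
12. n5.cnt = "kykm"  ["k" ++ D.lim]
13. n6.cnt = "nv"  ["nv"]
14. n7.depth = 2  [terminal]
15. n8.idx = -4  [terminal]
16. n6.tag = -5  [d.idx - 1]
17. n6.lim = false  [d.idx == b.depth]
18. n5.tag = 18  [C₁.tag + 23]
19. n5.lim = true  [not C₁.lim]
20. n9.depth = 13  [terminal]
21. n1.fin = 6  [A.val * -2 + 64]
22. n10.wid = 1  [A.fin + S.sig - 32]
23. n11.wid = 5  [B₀.wid + 4]
24. n12.key = 12  [12]
25. n12.fin = -6  [B.wid - 11]
26. n12.pre = "vk"  ["vk"]
27. n13.lim = false  [terminal]
28. n14.live = "mz"  [terminal]
29. n12.lim = "y"  [if g.lim then h.live else "y"]
30. n15.key = 18  [B.wid + 13]
31. n15.fin = 6  [B.wid * 2 - 4]
32. n15.pre = "ny"  ["n" ++ D₀.lim]
33. n16.depth = 21  [terminal]
34. n17.depth = -8  [terminal]
35. n18.live = "mp"  [terminal]
36. n15.lim = "mpy"  [h.live ++ "y"]
37. n19.cnt = "mpyy"  [D₁.lim ++ "y"]
38. n20.lim = true  [terminal]
39. n21.depth = 24  [terminal]
40. n22.lim = false  [terminal]
41. n19.tag = 8  [b.depth * 2 - 40]
42. n19.lim = false  [b.depth > 24]
43. n11.cnt = -8  [B.wid - 13]
44. n10.cnt = -2  [B₁.cnt + B₀.wid + 5]
45. n0.pre = 26  [A.fin * 3 + 8]
46. n0.ok = -5  [S.sig - 32]

-2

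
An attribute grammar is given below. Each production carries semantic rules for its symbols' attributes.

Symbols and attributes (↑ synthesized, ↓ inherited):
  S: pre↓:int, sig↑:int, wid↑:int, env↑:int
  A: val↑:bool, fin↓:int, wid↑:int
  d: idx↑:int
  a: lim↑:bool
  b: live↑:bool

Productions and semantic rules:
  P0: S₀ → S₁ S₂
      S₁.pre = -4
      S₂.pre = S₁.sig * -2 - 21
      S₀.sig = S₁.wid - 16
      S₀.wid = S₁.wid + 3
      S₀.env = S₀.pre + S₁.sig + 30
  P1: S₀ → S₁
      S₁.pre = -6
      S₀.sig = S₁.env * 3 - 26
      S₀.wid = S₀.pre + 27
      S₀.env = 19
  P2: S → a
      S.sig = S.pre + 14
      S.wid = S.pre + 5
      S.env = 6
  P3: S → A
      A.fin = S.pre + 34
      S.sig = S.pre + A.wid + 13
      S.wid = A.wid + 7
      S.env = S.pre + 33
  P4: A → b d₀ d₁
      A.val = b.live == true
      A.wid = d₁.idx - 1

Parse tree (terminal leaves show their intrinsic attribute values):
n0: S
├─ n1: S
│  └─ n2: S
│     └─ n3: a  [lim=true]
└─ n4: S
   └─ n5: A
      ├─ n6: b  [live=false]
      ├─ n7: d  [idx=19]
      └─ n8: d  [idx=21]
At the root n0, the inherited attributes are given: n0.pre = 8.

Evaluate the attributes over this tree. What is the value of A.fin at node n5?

1. n0.pre = 8  [given at root]
2. n1.pre = -4  [-4]
3. n2.pre = -6  [-6]
4. n3.lim = true  [terminal]
5. n2.sig = 8  [S.pre + 14]
6. n2.wid = -1  [S.pre + 5]
7. n2.env = 6  [6]
8. n1.sig = -8  [S₁.env * 3 - 26]
9. n1.wid = 23  [S₀.pre + 27]
10. n1.env = 19  [19]
11. n4.pre = -5  [S₁.sig * -2 - 21]
12. n5.fin = 29  [S.pre + 34]
13. n6.live = false  [terminal]
14. n7.idx = 19  [terminal]
15. n8.idx = 21  [terminal]
16. n5.val = false  [b.live == true]
17. n5.wid = 20  [d₁.idx - 1]
18. n4.sig = 28  [S.pre + A.wid + 13]
19. n4.wid = 27  [A.wid + 7]
20. n4.env = 28  [S.pre + 33]
21. n0.sig = 7  [S₁.wid - 16]
22. n0.wid = 26  [S₁.wid + 3]
23. n0.env = 30  [S₀.pre + S₁.sig + 30]

29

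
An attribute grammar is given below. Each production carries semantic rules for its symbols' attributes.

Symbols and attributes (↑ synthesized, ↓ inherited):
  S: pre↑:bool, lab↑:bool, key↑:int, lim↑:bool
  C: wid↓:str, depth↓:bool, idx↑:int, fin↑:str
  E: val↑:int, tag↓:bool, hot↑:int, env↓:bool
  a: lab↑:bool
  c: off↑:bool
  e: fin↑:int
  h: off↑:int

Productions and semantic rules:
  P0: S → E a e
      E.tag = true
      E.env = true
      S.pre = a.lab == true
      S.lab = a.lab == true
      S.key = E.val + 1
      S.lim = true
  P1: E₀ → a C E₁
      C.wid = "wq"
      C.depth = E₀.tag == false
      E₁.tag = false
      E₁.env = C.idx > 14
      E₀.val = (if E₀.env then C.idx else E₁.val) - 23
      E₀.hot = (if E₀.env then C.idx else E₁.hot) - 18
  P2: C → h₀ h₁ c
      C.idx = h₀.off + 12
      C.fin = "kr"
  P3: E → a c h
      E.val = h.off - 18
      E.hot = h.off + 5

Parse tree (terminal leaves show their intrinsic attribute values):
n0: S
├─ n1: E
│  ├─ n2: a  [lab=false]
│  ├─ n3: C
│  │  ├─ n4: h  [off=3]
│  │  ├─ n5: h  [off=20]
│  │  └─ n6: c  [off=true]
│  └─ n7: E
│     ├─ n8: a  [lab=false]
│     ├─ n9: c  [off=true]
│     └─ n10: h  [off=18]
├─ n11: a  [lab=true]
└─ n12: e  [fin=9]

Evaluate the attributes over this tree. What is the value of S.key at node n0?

1. n1.tag = true  [true]
2. n1.env = true  [true]
3. n2.lab = false  [terminal]
4. n3.wid = "wq"  ["wq"]
5. n3.depth = false  [E₀.tag == false]
6. n4.off = 3  [terminal]
7. n5.off = 20  [terminal]
8. n6.off = true  [terminal]
9. n3.idx = 15  [h₀.off + 12]
10. n3.fin = "kr"  ["kr"]
11. n7.tag = false  [false]
12. n7.env = true  [C.idx > 14]
13. n8.lab = false  [terminal]
14. n9.off = true  [terminal]
15. n10.off = 18  [terminal]
16. n7.val = 0  [h.off - 18]
17. n7.hot = 23  [h.off + 5]
18. n1.val = -8  [(if E₀.env then C.idx else E₁.val) - 23]
19. n1.hot = -3  [(if E₀.env then C.idx else E₁.hot) - 18]
20. n11.lab = true  [terminal]
21. n12.fin = 9  [terminal]
22. n0.pre = true  [a.lab == true]
23. n0.lab = true  [a.lab == true]
24. n0.key = -7  [E.val + 1]
25. n0.lim = true  [true]

-7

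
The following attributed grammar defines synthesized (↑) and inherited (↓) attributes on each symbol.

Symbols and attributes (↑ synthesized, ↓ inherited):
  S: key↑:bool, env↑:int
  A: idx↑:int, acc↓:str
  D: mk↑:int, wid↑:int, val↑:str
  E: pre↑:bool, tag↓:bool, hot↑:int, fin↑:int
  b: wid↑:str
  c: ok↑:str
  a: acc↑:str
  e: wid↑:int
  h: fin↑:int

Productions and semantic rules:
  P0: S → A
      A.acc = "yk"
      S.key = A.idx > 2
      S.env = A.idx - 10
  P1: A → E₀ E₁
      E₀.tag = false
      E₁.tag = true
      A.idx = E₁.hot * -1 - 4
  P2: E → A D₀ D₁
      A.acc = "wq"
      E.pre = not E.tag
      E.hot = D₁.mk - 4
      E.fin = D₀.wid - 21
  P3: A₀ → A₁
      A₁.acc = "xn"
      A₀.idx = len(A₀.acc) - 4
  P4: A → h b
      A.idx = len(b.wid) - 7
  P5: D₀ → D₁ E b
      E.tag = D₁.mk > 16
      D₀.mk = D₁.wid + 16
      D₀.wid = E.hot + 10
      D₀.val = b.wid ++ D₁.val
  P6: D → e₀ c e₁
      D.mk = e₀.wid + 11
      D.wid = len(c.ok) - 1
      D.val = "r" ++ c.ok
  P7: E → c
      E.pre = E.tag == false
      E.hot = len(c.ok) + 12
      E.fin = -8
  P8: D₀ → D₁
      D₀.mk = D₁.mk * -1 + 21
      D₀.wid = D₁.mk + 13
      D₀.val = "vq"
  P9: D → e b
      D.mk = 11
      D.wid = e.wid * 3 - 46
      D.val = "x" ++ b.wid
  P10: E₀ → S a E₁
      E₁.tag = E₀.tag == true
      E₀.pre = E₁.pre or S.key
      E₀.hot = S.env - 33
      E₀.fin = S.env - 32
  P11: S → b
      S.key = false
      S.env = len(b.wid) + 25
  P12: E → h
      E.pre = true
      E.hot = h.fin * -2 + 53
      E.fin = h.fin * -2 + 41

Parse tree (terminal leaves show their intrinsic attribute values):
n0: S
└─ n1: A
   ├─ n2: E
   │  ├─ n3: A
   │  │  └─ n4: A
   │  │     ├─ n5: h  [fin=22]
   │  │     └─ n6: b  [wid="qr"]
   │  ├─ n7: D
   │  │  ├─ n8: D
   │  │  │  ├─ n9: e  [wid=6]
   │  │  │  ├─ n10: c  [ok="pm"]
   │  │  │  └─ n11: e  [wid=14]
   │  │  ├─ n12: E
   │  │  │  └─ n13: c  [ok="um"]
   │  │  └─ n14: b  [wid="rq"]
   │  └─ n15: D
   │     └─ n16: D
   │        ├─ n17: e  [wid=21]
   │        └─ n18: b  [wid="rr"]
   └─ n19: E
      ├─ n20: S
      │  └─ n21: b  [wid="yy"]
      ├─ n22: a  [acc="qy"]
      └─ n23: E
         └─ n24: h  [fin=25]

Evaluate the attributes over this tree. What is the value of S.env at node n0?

1. n1.acc = "yk"  ["yk"]
2. n2.tag = false  [false]
3. n3.acc = "wq"  ["wq"]
4. n4.acc = "xn"  ["xn"]
5. n5.fin = 22  [terminal]
6. n6.wid = "qr"  [terminal]
7. n4.idx = -5  [len(b.wid) - 7]
8. n3.idx = -2  [len(A₀.acc) - 4]
9. n9.wid = 6  [terminal]
10. n10.ok = "pm"  [terminal]
11. n11.wid = 14  [terminal]
12. n8.mk = 17  [e₀.wid + 11]
13. n8.wid = 1  [len(c.ok) - 1]
14. n8.val = "rpm"  ["r" ++ c.ok]
15. n12.tag = true  [D₁.mk > 16]
16. n13.ok = "um"  [terminal]
17. n12.pre = false  [E.tag == false]
18. n12.hot = 14  [len(c.ok) + 12]
19. n12.fin = -8  [-8]
20. n14.wid = "rq"  [terminal]
21. n7.mk = 17  [D₁.wid + 16]
22. n7.wid = 24  [E.hot + 10]
23. n7.val = "rqrpm"  [b.wid ++ D₁.val]
24. n17.wid = 21  [terminal]
25. n18.wid = "rr"  [terminal]
26. n16.mk = 11  [11]
27. n16.wid = 17  [e.wid * 3 - 46]
28. n16.val = "xrr"  ["x" ++ b.wid]
29. n15.mk = 10  [D₁.mk * -1 + 21]
30. n15.wid = 24  [D₁.mk + 13]
31. n15.val = "vq"  ["vq"]
32. n2.pre = true  [not E.tag]
33. n2.hot = 6  [D₁.mk - 4]
34. n2.fin = 3  [D₀.wid - 21]
35. n19.tag = true  [true]
36. n21.wid = "yy"  [terminal]
37. n20.key = false  [false]
38. n20.env = 27  [len(b.wid) + 25]
39. n22.acc = "qy"  [terminal]
40. n23.tag = true  [E₀.tag == true]
41. n24.fin = 25  [terminal]
42. n23.pre = true  [true]
43. n23.hot = 3  [h.fin * -2 + 53]
44. n23.fin = -9  [h.fin * -2 + 41]
45. n19.pre = true  [E₁.pre or S.key]
46. n19.hot = -6  [S.env - 33]
47. n19.fin = -5  [S.env - 32]
48. n1.idx = 2  [E₁.hot * -1 - 4]
49. n0.key = false  [A.idx > 2]
50. n0.env = -8  [A.idx - 10]

-8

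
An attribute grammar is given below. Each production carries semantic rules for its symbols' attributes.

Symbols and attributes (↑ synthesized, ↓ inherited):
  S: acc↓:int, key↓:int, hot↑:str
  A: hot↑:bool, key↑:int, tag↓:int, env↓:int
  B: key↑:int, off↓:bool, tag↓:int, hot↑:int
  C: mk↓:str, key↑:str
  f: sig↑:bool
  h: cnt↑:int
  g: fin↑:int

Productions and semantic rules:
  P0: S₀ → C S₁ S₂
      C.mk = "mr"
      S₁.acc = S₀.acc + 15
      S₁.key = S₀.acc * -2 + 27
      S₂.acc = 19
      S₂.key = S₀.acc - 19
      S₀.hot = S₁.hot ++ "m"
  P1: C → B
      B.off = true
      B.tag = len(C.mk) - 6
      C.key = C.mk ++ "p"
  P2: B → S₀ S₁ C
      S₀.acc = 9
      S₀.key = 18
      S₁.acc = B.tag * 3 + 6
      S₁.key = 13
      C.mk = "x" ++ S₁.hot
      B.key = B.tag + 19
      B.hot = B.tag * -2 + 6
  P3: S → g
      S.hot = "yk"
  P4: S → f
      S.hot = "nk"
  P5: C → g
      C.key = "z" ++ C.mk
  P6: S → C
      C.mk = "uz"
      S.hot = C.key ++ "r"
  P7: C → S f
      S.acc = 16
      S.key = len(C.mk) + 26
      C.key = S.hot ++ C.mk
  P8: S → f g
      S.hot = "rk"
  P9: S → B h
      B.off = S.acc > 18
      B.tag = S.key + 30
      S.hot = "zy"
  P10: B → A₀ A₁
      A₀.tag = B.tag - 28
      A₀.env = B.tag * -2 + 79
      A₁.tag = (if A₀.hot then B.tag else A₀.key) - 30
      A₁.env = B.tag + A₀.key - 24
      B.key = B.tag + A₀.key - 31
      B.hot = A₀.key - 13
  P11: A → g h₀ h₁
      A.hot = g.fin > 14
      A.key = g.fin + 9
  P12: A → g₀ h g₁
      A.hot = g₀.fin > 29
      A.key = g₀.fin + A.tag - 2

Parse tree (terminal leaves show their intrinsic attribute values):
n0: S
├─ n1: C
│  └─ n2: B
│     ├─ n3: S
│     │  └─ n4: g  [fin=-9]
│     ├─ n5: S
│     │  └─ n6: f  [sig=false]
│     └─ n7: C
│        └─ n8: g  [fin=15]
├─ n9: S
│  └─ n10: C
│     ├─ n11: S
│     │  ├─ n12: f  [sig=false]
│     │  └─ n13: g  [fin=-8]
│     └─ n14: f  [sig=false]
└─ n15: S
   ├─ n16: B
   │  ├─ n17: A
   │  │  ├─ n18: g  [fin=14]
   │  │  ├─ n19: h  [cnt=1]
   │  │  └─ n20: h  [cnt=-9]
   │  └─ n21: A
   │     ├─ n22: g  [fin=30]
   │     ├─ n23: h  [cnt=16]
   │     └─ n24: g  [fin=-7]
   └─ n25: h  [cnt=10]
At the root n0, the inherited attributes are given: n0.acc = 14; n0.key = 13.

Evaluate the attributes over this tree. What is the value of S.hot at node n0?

"rkuzrm"

1. n0.acc = 14  [given at root]
2. n0.key = 13  [given at root]
3. n1.mk = "mr"  ["mr"]
4. n2.off = true  [true]
5. n2.tag = -4  [len(C.mk) - 6]
6. n3.acc = 9  [9]
7. n3.key = 18  [18]
8. n4.fin = -9  [terminal]
9. n3.hot = "yk"  ["yk"]
10. n5.acc = -6  [B.tag * 3 + 6]
11. n5.key = 13  [13]
12. n6.sig = false  [terminal]
13. n5.hot = "nk"  ["nk"]
14. n7.mk = "xnk"  ["x" ++ S₁.hot]
15. n8.fin = 15  [terminal]
16. n7.key = "zxnk"  ["z" ++ C.mk]
17. n2.key = 15  [B.tag + 19]
18. n2.hot = 14  [B.tag * -2 + 6]
19. n1.key = "mrp"  [C.mk ++ "p"]
20. n9.acc = 29  [S₀.acc + 15]
21. n9.key = -1  [S₀.acc * -2 + 27]
22. n10.mk = "uz"  ["uz"]
23. n11.acc = 16  [16]
24. n11.key = 28  [len(C.mk) + 26]
25. n12.sig = false  [terminal]
26. n13.fin = -8  [terminal]
27. n11.hot = "rk"  ["rk"]
28. n14.sig = false  [terminal]
29. n10.key = "rkuz"  [S.hot ++ C.mk]
30. n9.hot = "rkuzr"  [C.key ++ "r"]
31. n15.acc = 19  [19]
32. n15.key = -5  [S₀.acc - 19]
33. n16.off = true  [S.acc > 18]
34. n16.tag = 25  [S.key + 30]
35. n17.tag = -3  [B.tag - 28]
36. n17.env = 29  [B.tag * -2 + 79]
37. n18.fin = 14  [terminal]
38. n19.cnt = 1  [terminal]
39. n20.cnt = -9  [terminal]
40. n17.hot = false  [g.fin > 14]
41. n17.key = 23  [g.fin + 9]
42. n21.tag = -7  [(if A₀.hot then B.tag else A₀.key) - 30]
43. n21.env = 24  [B.tag + A₀.key - 24]
44. n22.fin = 30  [terminal]
45. n23.cnt = 16  [terminal]
46. n24.fin = -7  [terminal]
47. n21.hot = true  [g₀.fin > 29]
48. n21.key = 21  [g₀.fin + A.tag - 2]
49. n16.key = 17  [B.tag + A₀.key - 31]
50. n16.hot = 10  [A₀.key - 13]
51. n25.cnt = 10  [terminal]
52. n15.hot = "zy"  ["zy"]
53. n0.hot = "rkuzrm"  [S₁.hot ++ "m"]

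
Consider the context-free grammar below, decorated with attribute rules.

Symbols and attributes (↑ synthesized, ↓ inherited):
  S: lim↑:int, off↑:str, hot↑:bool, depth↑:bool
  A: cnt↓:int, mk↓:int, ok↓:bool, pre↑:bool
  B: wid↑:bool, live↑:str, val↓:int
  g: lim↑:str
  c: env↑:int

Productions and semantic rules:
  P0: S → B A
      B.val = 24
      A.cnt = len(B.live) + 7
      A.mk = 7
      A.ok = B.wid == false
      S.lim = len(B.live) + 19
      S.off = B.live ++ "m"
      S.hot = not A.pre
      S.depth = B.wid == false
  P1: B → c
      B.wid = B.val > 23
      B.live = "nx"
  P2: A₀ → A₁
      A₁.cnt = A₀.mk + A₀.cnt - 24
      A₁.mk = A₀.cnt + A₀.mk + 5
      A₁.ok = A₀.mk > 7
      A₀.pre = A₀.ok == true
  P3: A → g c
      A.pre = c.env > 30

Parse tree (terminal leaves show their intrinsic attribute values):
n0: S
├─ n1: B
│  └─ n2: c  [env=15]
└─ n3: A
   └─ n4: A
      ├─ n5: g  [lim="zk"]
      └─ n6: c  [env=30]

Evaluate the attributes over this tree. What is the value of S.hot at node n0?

true

1. n1.val = 24  [24]
2. n2.env = 15  [terminal]
3. n1.wid = true  [B.val > 23]
4. n1.live = "nx"  ["nx"]
5. n3.cnt = 9  [len(B.live) + 7]
6. n3.mk = 7  [7]
7. n3.ok = false  [B.wid == false]
8. n4.cnt = -8  [A₀.mk + A₀.cnt - 24]
9. n4.mk = 21  [A₀.cnt + A₀.mk + 5]
10. n4.ok = false  [A₀.mk > 7]
11. n5.lim = "zk"  [terminal]
12. n6.env = 30  [terminal]
13. n4.pre = false  [c.env > 30]
14. n3.pre = false  [A₀.ok == true]
15. n0.lim = 21  [len(B.live) + 19]
16. n0.off = "nxm"  [B.live ++ "m"]
17. n0.hot = true  [not A.pre]
18. n0.depth = false  [B.wid == false]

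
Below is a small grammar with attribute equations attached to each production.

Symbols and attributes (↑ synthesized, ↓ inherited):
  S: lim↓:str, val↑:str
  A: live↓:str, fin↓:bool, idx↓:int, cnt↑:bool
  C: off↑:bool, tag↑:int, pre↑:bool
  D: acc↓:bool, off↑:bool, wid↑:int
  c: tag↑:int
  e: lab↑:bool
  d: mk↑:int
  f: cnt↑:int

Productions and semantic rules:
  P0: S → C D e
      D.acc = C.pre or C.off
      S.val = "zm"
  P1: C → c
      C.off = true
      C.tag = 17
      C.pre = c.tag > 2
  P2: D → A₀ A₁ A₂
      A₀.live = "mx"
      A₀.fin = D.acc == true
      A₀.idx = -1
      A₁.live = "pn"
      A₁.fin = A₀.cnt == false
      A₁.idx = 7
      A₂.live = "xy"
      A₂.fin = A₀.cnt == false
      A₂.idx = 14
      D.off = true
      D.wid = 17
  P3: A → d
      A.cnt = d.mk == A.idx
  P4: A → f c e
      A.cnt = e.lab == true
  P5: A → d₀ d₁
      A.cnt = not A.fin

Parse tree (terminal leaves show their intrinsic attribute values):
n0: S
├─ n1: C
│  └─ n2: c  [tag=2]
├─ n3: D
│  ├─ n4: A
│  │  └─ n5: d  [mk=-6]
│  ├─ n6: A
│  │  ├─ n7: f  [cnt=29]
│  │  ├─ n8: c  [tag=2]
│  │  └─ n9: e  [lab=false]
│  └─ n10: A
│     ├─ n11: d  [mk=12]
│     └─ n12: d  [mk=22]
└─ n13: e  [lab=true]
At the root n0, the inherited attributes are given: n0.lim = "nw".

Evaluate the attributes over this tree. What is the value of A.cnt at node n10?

false

1. n0.lim = "nw"  [given at root]
2. n2.tag = 2  [terminal]
3. n1.off = true  [true]
4. n1.tag = 17  [17]
5. n1.pre = false  [c.tag > 2]
6. n3.acc = true  [C.pre or C.off]
7. n4.live = "mx"  ["mx"]
8. n4.fin = true  [D.acc == true]
9. n4.idx = -1  [-1]
10. n5.mk = -6  [terminal]
11. n4.cnt = false  [d.mk == A.idx]
12. n6.live = "pn"  ["pn"]
13. n6.fin = true  [A₀.cnt == false]
14. n6.idx = 7  [7]
15. n7.cnt = 29  [terminal]
16. n8.tag = 2  [terminal]
17. n9.lab = false  [terminal]
18. n6.cnt = false  [e.lab == true]
19. n10.live = "xy"  ["xy"]
20. n10.fin = true  [A₀.cnt == false]
21. n10.idx = 14  [14]
22. n11.mk = 12  [terminal]
23. n12.mk = 22  [terminal]
24. n10.cnt = false  [not A.fin]
25. n3.off = true  [true]
26. n3.wid = 17  [17]
27. n13.lab = true  [terminal]
28. n0.val = "zm"  ["zm"]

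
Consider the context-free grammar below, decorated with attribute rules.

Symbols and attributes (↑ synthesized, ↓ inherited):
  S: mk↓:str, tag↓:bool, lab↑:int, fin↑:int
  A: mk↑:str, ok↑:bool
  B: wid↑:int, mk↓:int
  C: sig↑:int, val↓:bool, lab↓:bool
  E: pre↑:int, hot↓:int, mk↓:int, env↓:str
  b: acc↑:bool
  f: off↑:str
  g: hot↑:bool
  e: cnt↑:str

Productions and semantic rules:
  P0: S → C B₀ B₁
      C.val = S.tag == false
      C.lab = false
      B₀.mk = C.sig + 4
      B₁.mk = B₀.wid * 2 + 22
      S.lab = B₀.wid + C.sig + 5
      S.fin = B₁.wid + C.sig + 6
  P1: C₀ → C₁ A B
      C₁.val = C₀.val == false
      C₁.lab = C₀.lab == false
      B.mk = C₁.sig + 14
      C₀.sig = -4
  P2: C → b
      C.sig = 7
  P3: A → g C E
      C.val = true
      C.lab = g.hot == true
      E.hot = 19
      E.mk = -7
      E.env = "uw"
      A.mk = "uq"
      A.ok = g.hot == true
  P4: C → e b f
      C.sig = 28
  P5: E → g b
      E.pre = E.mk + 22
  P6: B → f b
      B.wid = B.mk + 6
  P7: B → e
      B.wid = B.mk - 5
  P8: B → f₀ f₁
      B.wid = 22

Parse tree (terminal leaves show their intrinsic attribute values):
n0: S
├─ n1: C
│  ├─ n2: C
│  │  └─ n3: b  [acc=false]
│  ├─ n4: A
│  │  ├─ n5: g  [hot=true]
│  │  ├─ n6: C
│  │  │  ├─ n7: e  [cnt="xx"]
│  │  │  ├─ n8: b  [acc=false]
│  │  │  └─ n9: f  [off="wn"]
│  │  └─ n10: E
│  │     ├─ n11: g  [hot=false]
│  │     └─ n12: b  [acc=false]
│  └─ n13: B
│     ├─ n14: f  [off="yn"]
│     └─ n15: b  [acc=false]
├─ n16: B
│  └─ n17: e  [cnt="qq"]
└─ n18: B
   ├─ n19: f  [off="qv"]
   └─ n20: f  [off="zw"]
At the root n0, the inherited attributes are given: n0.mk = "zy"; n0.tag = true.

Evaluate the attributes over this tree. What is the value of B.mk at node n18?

1. n0.mk = "zy"  [given at root]
2. n0.tag = true  [given at root]
3. n1.val = false  [S.tag == false]
4. n1.lab = false  [false]
5. n2.val = true  [C₀.val == false]
6. n2.lab = true  [C₀.lab == false]
7. n3.acc = false  [terminal]
8. n2.sig = 7  [7]
9. n5.hot = true  [terminal]
10. n6.val = true  [true]
11. n6.lab = true  [g.hot == true]
12. n7.cnt = "xx"  [terminal]
13. n8.acc = false  [terminal]
14. n9.off = "wn"  [terminal]
15. n6.sig = 28  [28]
16. n10.hot = 19  [19]
17. n10.mk = -7  [-7]
18. n10.env = "uw"  ["uw"]
19. n11.hot = false  [terminal]
20. n12.acc = false  [terminal]
21. n10.pre = 15  [E.mk + 22]
22. n4.mk = "uq"  ["uq"]
23. n4.ok = true  [g.hot == true]
24. n13.mk = 21  [C₁.sig + 14]
25. n14.off = "yn"  [terminal]
26. n15.acc = false  [terminal]
27. n13.wid = 27  [B.mk + 6]
28. n1.sig = -4  [-4]
29. n16.mk = 0  [C.sig + 4]
30. n17.cnt = "qq"  [terminal]
31. n16.wid = -5  [B.mk - 5]
32. n18.mk = 12  [B₀.wid * 2 + 22]
33. n19.off = "qv"  [terminal]
34. n20.off = "zw"  [terminal]
35. n18.wid = 22  [22]
36. n0.lab = -4  [B₀.wid + C.sig + 5]
37. n0.fin = 24  [B₁.wid + C.sig + 6]

12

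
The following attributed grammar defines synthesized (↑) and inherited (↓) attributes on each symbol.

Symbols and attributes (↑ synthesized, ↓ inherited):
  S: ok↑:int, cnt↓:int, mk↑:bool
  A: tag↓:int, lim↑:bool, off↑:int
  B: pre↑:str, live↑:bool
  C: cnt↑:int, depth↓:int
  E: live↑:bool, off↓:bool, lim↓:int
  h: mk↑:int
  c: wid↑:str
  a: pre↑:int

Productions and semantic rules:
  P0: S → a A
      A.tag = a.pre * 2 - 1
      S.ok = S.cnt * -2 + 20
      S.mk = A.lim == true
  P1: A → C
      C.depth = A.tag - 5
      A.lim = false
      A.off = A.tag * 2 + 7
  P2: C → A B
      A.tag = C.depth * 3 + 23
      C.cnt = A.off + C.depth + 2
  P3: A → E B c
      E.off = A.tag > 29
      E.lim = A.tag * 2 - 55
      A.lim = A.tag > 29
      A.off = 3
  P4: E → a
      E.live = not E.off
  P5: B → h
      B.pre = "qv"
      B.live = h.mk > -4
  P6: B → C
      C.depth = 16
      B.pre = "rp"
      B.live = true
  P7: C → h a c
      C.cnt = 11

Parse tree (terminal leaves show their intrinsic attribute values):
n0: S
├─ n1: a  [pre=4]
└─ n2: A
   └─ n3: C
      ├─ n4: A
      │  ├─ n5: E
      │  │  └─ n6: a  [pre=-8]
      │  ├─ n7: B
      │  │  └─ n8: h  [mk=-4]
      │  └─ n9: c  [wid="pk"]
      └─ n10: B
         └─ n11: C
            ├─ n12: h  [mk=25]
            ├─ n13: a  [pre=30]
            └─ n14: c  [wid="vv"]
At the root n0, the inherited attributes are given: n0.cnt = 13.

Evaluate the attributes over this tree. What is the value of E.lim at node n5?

1. n0.cnt = 13  [given at root]
2. n1.pre = 4  [terminal]
3. n2.tag = 7  [a.pre * 2 - 1]
4. n3.depth = 2  [A.tag - 5]
5. n4.tag = 29  [C.depth * 3 + 23]
6. n5.off = false  [A.tag > 29]
7. n5.lim = 3  [A.tag * 2 - 55]
8. n6.pre = -8  [terminal]
9. n5.live = true  [not E.off]
10. n8.mk = -4  [terminal]
11. n7.pre = "qv"  ["qv"]
12. n7.live = false  [h.mk > -4]
13. n9.wid = "pk"  [terminal]
14. n4.lim = false  [A.tag > 29]
15. n4.off = 3  [3]
16. n11.depth = 16  [16]
17. n12.mk = 25  [terminal]
18. n13.pre = 30  [terminal]
19. n14.wid = "vv"  [terminal]
20. n11.cnt = 11  [11]
21. n10.pre = "rp"  ["rp"]
22. n10.live = true  [true]
23. n3.cnt = 7  [A.off + C.depth + 2]
24. n2.lim = false  [false]
25. n2.off = 21  [A.tag * 2 + 7]
26. n0.ok = -6  [S.cnt * -2 + 20]
27. n0.mk = false  [A.lim == true]

3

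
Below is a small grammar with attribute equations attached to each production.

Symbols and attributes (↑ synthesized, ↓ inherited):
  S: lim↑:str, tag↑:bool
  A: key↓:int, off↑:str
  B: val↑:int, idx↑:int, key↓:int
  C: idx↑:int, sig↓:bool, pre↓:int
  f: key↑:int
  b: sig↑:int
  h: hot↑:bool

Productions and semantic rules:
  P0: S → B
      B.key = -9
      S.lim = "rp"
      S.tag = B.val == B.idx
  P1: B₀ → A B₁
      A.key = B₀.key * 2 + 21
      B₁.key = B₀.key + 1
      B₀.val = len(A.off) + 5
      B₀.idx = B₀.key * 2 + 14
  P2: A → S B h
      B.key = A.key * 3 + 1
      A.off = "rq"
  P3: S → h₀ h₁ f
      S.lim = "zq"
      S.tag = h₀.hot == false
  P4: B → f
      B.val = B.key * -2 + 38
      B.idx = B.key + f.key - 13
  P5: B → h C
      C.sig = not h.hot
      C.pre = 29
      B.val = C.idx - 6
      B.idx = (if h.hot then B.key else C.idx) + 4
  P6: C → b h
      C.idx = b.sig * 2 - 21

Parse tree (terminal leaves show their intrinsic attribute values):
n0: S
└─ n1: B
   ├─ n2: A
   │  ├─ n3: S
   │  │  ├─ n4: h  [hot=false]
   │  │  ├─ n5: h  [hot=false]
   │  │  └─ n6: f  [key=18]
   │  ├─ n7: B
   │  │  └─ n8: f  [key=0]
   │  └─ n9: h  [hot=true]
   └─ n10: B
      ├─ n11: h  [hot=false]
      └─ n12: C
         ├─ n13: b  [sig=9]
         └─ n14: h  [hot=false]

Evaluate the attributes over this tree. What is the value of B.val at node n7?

18

1. n1.key = -9  [-9]
2. n2.key = 3  [B₀.key * 2 + 21]
3. n4.hot = false  [terminal]
4. n5.hot = false  [terminal]
5. n6.key = 18  [terminal]
6. n3.lim = "zq"  ["zq"]
7. n3.tag = true  [h₀.hot == false]
8. n7.key = 10  [A.key * 3 + 1]
9. n8.key = 0  [terminal]
10. n7.val = 18  [B.key * -2 + 38]
11. n7.idx = -3  [B.key + f.key - 13]
12. n9.hot = true  [terminal]
13. n2.off = "rq"  ["rq"]
14. n10.key = -8  [B₀.key + 1]
15. n11.hot = false  [terminal]
16. n12.sig = true  [not h.hot]
17. n12.pre = 29  [29]
18. n13.sig = 9  [terminal]
19. n14.hot = false  [terminal]
20. n12.idx = -3  [b.sig * 2 - 21]
21. n10.val = -9  [C.idx - 6]
22. n10.idx = 1  [(if h.hot then B.key else C.idx) + 4]
23. n1.val = 7  [len(A.off) + 5]
24. n1.idx = -4  [B₀.key * 2 + 14]
25. n0.lim = "rp"  ["rp"]
26. n0.tag = false  [B.val == B.idx]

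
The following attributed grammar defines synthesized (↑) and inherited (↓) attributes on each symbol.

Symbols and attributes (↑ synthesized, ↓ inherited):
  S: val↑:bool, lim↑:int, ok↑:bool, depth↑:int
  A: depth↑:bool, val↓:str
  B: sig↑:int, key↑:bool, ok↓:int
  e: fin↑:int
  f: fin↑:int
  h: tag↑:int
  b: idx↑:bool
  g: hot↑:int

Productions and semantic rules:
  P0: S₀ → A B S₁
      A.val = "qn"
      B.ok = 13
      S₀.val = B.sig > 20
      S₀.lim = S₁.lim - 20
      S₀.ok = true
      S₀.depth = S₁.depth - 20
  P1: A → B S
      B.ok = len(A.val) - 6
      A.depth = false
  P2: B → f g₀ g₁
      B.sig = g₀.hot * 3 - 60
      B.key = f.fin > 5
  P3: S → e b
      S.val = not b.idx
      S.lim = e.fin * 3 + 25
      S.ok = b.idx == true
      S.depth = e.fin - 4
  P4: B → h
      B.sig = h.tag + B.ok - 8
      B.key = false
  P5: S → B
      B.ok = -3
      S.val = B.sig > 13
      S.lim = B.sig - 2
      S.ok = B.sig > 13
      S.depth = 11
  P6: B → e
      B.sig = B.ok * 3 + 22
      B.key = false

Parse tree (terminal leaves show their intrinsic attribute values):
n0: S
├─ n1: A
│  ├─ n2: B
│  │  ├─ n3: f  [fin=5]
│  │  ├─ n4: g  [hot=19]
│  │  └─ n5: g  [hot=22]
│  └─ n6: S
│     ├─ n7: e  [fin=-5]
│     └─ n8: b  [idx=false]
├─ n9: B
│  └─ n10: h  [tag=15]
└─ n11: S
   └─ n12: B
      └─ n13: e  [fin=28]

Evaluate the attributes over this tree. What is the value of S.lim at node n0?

1. n1.val = "qn"  ["qn"]
2. n2.ok = -4  [len(A.val) - 6]
3. n3.fin = 5  [terminal]
4. n4.hot = 19  [terminal]
5. n5.hot = 22  [terminal]
6. n2.sig = -3  [g₀.hot * 3 - 60]
7. n2.key = false  [f.fin > 5]
8. n7.fin = -5  [terminal]
9. n8.idx = false  [terminal]
10. n6.val = true  [not b.idx]
11. n6.lim = 10  [e.fin * 3 + 25]
12. n6.ok = false  [b.idx == true]
13. n6.depth = -9  [e.fin - 4]
14. n1.depth = false  [false]
15. n9.ok = 13  [13]
16. n10.tag = 15  [terminal]
17. n9.sig = 20  [h.tag + B.ok - 8]
18. n9.key = false  [false]
19. n12.ok = -3  [-3]
20. n13.fin = 28  [terminal]
21. n12.sig = 13  [B.ok * 3 + 22]
22. n12.key = false  [false]
23. n11.val = false  [B.sig > 13]
24. n11.lim = 11  [B.sig - 2]
25. n11.ok = false  [B.sig > 13]
26. n11.depth = 11  [11]
27. n0.val = false  [B.sig > 20]
28. n0.lim = -9  [S₁.lim - 20]
29. n0.ok = true  [true]
30. n0.depth = -9  [S₁.depth - 20]

-9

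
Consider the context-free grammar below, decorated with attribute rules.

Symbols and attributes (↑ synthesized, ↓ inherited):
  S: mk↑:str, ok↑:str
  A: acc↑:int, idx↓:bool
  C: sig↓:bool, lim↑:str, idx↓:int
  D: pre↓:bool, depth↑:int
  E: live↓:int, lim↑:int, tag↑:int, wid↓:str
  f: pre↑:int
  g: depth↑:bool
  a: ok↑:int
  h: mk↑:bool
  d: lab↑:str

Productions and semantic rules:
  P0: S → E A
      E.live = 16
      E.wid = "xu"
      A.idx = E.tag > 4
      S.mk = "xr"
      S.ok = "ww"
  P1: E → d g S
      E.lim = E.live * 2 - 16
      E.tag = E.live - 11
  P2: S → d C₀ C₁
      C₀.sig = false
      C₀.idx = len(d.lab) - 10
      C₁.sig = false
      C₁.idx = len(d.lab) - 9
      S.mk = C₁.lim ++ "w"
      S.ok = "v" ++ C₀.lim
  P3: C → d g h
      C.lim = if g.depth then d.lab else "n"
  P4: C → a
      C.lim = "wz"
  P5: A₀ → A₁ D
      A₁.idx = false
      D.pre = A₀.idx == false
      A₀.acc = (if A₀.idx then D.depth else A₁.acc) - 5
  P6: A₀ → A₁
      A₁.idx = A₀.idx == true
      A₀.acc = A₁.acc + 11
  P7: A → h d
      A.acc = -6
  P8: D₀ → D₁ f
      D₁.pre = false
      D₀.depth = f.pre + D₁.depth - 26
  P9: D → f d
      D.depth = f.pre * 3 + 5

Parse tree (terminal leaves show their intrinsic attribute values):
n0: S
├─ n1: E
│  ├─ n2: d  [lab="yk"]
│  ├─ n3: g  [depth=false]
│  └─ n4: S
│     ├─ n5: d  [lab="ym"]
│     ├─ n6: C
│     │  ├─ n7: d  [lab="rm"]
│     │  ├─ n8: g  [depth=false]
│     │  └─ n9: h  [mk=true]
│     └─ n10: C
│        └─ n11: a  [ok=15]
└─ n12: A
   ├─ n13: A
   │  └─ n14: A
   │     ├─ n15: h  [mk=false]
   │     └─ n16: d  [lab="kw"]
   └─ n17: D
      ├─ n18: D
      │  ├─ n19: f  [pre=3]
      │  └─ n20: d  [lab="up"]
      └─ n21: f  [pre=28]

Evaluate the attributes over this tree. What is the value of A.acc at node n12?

11

1. n1.live = 16  [16]
2. n1.wid = "xu"  ["xu"]
3. n2.lab = "yk"  [terminal]
4. n3.depth = false  [terminal]
5. n5.lab = "ym"  [terminal]
6. n6.sig = false  [false]
7. n6.idx = -8  [len(d.lab) - 10]
8. n7.lab = "rm"  [terminal]
9. n8.depth = false  [terminal]
10. n9.mk = true  [terminal]
11. n6.lim = "n"  [if g.depth then d.lab else "n"]
12. n10.sig = false  [false]
13. n10.idx = -7  [len(d.lab) - 9]
14. n11.ok = 15  [terminal]
15. n10.lim = "wz"  ["wz"]
16. n4.mk = "wzw"  [C₁.lim ++ "w"]
17. n4.ok = "vn"  ["v" ++ C₀.lim]
18. n1.lim = 16  [E.live * 2 - 16]
19. n1.tag = 5  [E.live - 11]
20. n12.idx = true  [E.tag > 4]
21. n13.idx = false  [false]
22. n14.idx = false  [A₀.idx == true]
23. n15.mk = false  [terminal]
24. n16.lab = "kw"  [terminal]
25. n14.acc = -6  [-6]
26. n13.acc = 5  [A₁.acc + 11]
27. n17.pre = false  [A₀.idx == false]
28. n18.pre = false  [false]
29. n19.pre = 3  [terminal]
30. n20.lab = "up"  [terminal]
31. n18.depth = 14  [f.pre * 3 + 5]
32. n21.pre = 28  [terminal]
33. n17.depth = 16  [f.pre + D₁.depth - 26]
34. n12.acc = 11  [(if A₀.idx then D.depth else A₁.acc) - 5]
35. n0.mk = "xr"  ["xr"]
36. n0.ok = "ww"  ["ww"]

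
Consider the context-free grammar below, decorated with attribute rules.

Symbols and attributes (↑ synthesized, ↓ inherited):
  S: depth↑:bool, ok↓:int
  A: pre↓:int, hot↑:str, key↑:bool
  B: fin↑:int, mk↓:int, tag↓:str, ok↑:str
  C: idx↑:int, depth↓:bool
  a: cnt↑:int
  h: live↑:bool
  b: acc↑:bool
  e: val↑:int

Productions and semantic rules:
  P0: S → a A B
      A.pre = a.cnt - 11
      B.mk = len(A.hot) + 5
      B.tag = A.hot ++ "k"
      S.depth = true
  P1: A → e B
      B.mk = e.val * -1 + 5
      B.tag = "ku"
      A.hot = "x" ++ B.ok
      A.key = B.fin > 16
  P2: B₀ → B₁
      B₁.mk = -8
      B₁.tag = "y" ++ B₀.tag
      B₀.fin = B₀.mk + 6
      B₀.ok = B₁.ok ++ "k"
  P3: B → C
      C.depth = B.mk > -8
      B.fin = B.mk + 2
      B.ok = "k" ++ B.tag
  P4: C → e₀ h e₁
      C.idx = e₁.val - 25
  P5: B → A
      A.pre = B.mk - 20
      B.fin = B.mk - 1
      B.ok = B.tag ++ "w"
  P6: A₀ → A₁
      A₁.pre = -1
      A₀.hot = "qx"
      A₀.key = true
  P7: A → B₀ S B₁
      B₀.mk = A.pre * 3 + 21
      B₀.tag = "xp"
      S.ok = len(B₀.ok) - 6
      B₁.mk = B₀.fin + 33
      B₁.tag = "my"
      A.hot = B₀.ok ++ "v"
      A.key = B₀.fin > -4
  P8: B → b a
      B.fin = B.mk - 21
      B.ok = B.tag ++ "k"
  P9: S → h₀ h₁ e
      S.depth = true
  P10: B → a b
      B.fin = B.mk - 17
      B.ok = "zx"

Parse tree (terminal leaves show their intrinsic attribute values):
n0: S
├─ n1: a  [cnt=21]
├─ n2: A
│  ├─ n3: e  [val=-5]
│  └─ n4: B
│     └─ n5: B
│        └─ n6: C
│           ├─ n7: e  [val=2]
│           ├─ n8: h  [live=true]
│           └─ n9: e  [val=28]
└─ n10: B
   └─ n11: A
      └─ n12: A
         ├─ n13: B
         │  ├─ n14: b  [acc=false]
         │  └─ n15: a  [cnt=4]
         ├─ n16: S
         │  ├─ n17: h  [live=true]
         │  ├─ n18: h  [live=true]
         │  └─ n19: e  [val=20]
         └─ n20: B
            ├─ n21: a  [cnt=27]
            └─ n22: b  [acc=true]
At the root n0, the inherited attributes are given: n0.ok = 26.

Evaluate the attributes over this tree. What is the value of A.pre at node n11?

1. n0.ok = 26  [given at root]
2. n1.cnt = 21  [terminal]
3. n2.pre = 10  [a.cnt - 11]
4. n3.val = -5  [terminal]
5. n4.mk = 10  [e.val * -1 + 5]
6. n4.tag = "ku"  ["ku"]
7. n5.mk = -8  [-8]
8. n5.tag = "yku"  ["y" ++ B₀.tag]
9. n6.depth = false  [B.mk > -8]
10. n7.val = 2  [terminal]
11. n8.live = true  [terminal]
12. n9.val = 28  [terminal]
13. n6.idx = 3  [e₁.val - 25]
14. n5.fin = -6  [B.mk + 2]
15. n5.ok = "kyku"  ["k" ++ B.tag]
16. n4.fin = 16  [B₀.mk + 6]
17. n4.ok = "kykuk"  [B₁.ok ++ "k"]
18. n2.hot = "xkykuk"  ["x" ++ B.ok]
19. n2.key = false  [B.fin > 16]
20. n10.mk = 11  [len(A.hot) + 5]
21. n10.tag = "xkykukk"  [A.hot ++ "k"]
22. n11.pre = -9  [B.mk - 20]
23. n12.pre = -1  [-1]
24. n13.mk = 18  [A.pre * 3 + 21]
25. n13.tag = "xp"  ["xp"]
26. n14.acc = false  [terminal]
27. n15.cnt = 4  [terminal]
28. n13.fin = -3  [B.mk - 21]
29. n13.ok = "xpk"  [B.tag ++ "k"]
30. n16.ok = -3  [len(B₀.ok) - 6]
31. n17.live = true  [terminal]
32. n18.live = true  [terminal]
33. n19.val = 20  [terminal]
34. n16.depth = true  [true]
35. n20.mk = 30  [B₀.fin + 33]
36. n20.tag = "my"  ["my"]
37. n21.cnt = 27  [terminal]
38. n22.acc = true  [terminal]
39. n20.fin = 13  [B.mk - 17]
40. n20.ok = "zx"  ["zx"]
41. n12.hot = "xpkv"  [B₀.ok ++ "v"]
42. n12.key = true  [B₀.fin > -4]
43. n11.hot = "qx"  ["qx"]
44. n11.key = true  [true]
45. n10.fin = 10  [B.mk - 1]
46. n10.ok = "xkykukkw"  [B.tag ++ "w"]
47. n0.depth = true  [true]

-9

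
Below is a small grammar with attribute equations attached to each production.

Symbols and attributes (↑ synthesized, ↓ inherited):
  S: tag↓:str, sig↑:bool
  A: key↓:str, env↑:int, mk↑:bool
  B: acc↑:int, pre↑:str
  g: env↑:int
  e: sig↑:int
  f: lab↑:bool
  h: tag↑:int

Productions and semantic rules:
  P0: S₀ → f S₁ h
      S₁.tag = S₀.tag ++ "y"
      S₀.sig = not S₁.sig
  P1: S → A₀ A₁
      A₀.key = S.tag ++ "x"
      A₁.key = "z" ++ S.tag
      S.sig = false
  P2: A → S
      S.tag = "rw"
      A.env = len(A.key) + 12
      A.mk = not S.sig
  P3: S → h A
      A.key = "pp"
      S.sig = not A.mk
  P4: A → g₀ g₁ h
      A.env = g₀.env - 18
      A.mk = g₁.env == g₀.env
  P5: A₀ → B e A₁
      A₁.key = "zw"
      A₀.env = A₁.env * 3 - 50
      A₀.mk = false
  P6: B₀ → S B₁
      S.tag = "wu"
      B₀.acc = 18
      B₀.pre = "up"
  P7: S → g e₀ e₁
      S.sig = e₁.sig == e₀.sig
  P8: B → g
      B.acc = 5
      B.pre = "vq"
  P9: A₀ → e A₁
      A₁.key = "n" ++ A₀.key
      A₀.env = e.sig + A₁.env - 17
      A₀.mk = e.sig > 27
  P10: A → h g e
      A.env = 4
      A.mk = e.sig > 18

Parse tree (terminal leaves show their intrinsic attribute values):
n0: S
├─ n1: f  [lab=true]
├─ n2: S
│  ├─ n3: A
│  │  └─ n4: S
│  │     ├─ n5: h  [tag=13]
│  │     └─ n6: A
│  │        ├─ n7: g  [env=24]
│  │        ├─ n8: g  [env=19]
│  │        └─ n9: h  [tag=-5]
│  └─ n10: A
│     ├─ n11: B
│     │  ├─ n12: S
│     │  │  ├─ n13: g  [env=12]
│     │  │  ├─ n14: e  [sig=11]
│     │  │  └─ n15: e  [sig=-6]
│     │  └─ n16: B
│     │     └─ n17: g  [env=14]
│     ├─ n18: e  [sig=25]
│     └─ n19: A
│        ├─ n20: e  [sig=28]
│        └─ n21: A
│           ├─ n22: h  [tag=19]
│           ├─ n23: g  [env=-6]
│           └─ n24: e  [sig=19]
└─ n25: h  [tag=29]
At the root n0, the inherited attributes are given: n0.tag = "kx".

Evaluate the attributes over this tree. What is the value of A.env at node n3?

16

1. n0.tag = "kx"  [given at root]
2. n1.lab = true  [terminal]
3. n2.tag = "kxy"  [S₀.tag ++ "y"]
4. n3.key = "kxyx"  [S.tag ++ "x"]
5. n4.tag = "rw"  ["rw"]
6. n5.tag = 13  [terminal]
7. n6.key = "pp"  ["pp"]
8. n7.env = 24  [terminal]
9. n8.env = 19  [terminal]
10. n9.tag = -5  [terminal]
11. n6.env = 6  [g₀.env - 18]
12. n6.mk = false  [g₁.env == g₀.env]
13. n4.sig = true  [not A.mk]
14. n3.env = 16  [len(A.key) + 12]
15. n3.mk = false  [not S.sig]
16. n10.key = "zkxy"  ["z" ++ S.tag]
17. n12.tag = "wu"  ["wu"]
18. n13.env = 12  [terminal]
19. n14.sig = 11  [terminal]
20. n15.sig = -6  [terminal]
21. n12.sig = false  [e₁.sig == e₀.sig]
22. n17.env = 14  [terminal]
23. n16.acc = 5  [5]
24. n16.pre = "vq"  ["vq"]
25. n11.acc = 18  [18]
26. n11.pre = "up"  ["up"]
27. n18.sig = 25  [terminal]
28. n19.key = "zw"  ["zw"]
29. n20.sig = 28  [terminal]
30. n21.key = "nzw"  ["n" ++ A₀.key]
31. n22.tag = 19  [terminal]
32. n23.env = -6  [terminal]
33. n24.sig = 19  [terminal]
34. n21.env = 4  [4]
35. n21.mk = true  [e.sig > 18]
36. n19.env = 15  [e.sig + A₁.env - 17]
37. n19.mk = true  [e.sig > 27]
38. n10.env = -5  [A₁.env * 3 - 50]
39. n10.mk = false  [false]
40. n2.sig = false  [false]
41. n25.tag = 29  [terminal]
42. n0.sig = true  [not S₁.sig]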